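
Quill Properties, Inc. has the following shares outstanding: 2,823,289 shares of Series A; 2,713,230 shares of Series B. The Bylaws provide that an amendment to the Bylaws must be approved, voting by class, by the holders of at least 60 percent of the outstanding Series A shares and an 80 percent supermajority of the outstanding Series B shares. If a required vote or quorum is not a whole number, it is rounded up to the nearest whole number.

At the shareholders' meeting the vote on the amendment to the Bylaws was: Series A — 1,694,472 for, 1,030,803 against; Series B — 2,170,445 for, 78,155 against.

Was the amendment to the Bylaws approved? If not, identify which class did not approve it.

Series A: 3/5 of 2823289 = 1693973.40, rounded up to 1693974; 1,693,974 required, 1,694,472 in favor — approved.
Series B: 4/5 of 2713230 = 2170584; 2,170,584 required, 2,170,445 in favor — not approved.

Not approved — the Series B shares did not give the required vote.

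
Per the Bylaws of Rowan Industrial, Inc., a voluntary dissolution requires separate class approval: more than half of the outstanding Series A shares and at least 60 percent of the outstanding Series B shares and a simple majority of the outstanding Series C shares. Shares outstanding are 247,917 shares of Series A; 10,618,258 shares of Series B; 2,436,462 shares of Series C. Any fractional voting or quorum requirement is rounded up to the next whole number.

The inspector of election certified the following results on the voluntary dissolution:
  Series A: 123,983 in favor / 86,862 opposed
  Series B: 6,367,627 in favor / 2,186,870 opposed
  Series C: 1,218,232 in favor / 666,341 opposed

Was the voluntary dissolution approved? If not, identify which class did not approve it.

Not approved — the Series B shares did not give the required vote.

Series A: a majority of 247917 is 123959; 123,959 required, 123,983 in favor — approved.
Series B: 3/5 of 10618258 = 6370954.80, rounded up to 6370955; 6,370,955 required, 6,367,627 in favor — not approved.
Series C: a majority of 2436462 is 1218232; 1,218,232 required, 1,218,232 in favor — approved.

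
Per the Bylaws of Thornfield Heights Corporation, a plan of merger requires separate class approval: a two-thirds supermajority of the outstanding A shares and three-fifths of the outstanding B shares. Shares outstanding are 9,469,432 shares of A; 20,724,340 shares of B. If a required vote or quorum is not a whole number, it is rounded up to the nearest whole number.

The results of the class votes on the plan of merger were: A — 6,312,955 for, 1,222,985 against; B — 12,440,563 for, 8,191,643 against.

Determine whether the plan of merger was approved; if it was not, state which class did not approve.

A: 2/3 of 9469432 = 6312954.67, rounded up to 6312955; 6,312,955 required, 6,312,955 in favor — approved.
B: 3/5 of 20724340 = 12434604; 12,434,604 required, 12,440,563 in favor — approved.

Approved — every class gave the required vote.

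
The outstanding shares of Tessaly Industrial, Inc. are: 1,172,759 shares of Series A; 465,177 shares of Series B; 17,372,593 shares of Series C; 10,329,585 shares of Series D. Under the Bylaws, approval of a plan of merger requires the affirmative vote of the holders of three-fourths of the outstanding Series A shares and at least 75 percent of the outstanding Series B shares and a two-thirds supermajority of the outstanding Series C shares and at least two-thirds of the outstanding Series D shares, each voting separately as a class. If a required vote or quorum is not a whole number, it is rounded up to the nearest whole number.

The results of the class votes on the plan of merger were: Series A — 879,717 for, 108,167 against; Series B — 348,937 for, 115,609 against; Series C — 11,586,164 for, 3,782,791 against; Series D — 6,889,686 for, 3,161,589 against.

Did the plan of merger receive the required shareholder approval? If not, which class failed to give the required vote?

Approved — every class gave the required vote.

Series A: 3/4 of 1172759 = 879569.25, rounded up to 879570; 879,570 required, 879,717 in favor — approved.
Series B: 3/4 of 465177 = 348882.75, rounded up to 348883; 348,883 required, 348,937 in favor — approved.
Series C: 2/3 of 17372593 = 11581728.67, rounded up to 11581729; 11,581,729 required, 11,586,164 in favor — approved.
Series D: 2/3 of 10329585 = 6886390; 6,886,390 required, 6,889,686 in favor — approved.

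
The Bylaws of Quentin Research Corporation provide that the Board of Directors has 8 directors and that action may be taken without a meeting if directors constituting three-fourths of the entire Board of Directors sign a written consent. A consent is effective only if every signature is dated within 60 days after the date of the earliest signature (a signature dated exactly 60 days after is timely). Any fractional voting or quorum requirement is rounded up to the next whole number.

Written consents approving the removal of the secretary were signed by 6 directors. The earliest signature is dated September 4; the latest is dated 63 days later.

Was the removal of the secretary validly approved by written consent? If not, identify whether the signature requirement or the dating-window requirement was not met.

Signatures required: three-fourths of 8 — 3/4 of 8 = 6, so 6 needed; 6 signed. Sufficient.
Dating window: the latest signature is 63 days after the earliest; the limit is 60 days. Outside the window.

Not effective — dating-window requirement not satisfied.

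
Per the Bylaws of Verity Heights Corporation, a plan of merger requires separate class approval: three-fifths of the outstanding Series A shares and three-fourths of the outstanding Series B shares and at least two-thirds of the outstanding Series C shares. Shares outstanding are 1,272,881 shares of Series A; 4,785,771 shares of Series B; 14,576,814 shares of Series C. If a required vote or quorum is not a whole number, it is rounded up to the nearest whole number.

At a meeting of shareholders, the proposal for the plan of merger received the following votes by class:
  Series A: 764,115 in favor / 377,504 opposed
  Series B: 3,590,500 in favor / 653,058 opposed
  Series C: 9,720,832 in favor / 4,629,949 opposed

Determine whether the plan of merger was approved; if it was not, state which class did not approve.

Series A: 3/5 of 1272881 = 763728.60, rounded up to 763729; 763,729 required, 764,115 in favor — approved.
Series B: 3/4 of 4785771 = 3589328.25, rounded up to 3589329; 3,589,329 required, 3,590,500 in favor — approved.
Series C: 2/3 of 14576814 = 9717876; 9,717,876 required, 9,720,832 in favor — approved.

Approved — every class gave the required vote.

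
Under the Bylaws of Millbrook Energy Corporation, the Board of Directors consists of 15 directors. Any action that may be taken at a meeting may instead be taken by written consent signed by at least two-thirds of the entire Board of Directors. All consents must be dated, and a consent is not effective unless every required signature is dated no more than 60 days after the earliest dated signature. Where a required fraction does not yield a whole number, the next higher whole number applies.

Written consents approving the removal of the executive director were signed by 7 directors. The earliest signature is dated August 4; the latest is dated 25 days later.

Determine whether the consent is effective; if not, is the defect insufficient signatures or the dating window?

Not effective — insufficient signatures.

Signatures required: at least two-thirds of 15 — 2/3 of 15 = 10, so 10 needed; 7 signed. Insufficient.
Dating window: the latest signature is 25 days after the earliest; the limit is 60 days. Within the window.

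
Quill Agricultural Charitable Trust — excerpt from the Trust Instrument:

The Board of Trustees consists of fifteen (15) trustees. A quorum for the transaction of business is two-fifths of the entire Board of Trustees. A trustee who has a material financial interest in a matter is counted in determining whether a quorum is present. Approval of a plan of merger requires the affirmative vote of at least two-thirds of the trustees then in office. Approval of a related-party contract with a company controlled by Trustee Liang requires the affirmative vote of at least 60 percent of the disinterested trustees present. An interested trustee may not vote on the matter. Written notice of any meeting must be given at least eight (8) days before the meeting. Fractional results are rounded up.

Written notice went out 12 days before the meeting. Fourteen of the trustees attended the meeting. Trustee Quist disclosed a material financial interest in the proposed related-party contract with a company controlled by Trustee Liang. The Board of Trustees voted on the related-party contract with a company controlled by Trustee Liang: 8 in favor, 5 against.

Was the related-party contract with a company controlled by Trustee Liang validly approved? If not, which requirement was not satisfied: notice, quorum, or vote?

Notice: 12 days given; 8 required (12 ≥ 8). Satisfied.
Quorum: 14 present (interested trustees count toward quorum); quorum is 6. Satisfied.
Vote: the related-party contract with a company controlled by Trustee Liang requires three-fifths of the disinterested trustees present (14 − 1 = 13). 3/5 of 13 = 7.80, rounded up to 8, so 8 affirmative votes are needed; 8 voted in favor. Satisfied.

Valid — all requirements satisfied.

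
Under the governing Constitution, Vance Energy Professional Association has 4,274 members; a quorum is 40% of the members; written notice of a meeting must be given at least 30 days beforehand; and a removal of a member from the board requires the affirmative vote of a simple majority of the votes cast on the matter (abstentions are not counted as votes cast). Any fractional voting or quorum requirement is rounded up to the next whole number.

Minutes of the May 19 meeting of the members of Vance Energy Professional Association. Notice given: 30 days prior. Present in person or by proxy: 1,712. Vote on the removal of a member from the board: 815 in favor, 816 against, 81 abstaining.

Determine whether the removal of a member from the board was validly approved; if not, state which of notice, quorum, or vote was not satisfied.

Invalid — vote requirement not satisfied.

Notice: 30 days given; 30 required. Satisfied.
Quorum: 40% of 4,274 = 1,709.60, rounded up to 1,710; 1,712 present. Satisfied.
Vote: requires a majority of the votes cast (1,712 − 81 abstaining = 1,631); a majority of 1631 is 816, so 816 needed; 815 in favor. Not satisfied.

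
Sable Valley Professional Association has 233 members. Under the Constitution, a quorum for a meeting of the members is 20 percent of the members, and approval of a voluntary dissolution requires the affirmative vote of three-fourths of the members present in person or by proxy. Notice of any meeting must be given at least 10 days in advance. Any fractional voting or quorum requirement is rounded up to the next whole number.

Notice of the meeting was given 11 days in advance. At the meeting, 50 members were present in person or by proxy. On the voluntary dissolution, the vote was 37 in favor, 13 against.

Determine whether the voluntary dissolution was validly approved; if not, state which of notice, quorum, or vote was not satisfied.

Invalid — vote requirement not satisfied.

Notice: 11 days given; 10 required. Satisfied.
Quorum: 20% of 233 = 46.60, rounded up to 47; 50 present. Satisfied.
Vote: requires three-fourths of those present (50); 3/4 of 50 = 37.50, rounded up to 38, so 38 needed; 37 in favor. Not satisfied.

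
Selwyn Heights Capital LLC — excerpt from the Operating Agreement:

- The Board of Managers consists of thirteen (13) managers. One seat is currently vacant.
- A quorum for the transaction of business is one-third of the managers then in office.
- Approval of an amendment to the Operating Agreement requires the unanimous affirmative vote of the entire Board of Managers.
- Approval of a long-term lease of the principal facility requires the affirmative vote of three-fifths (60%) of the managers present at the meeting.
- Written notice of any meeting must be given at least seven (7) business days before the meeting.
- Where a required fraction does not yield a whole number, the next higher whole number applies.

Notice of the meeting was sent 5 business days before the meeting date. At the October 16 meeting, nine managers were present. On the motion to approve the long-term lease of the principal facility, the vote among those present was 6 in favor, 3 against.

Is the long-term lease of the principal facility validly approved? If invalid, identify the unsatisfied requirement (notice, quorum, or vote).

Notice: 5 business days given; 7 required (5 < 7). Not satisfied.
Quorum: 9 present; quorum is 4. Satisfied.
Vote: the long-term lease of the principal facility requires three-fifths of the managers present (9). 3/5 of 9 = 5.40, rounded up to 6, so 6 affirmative votes are needed; 6 voted in favor. Satisfied.

Invalid — notice requirement not satisfied.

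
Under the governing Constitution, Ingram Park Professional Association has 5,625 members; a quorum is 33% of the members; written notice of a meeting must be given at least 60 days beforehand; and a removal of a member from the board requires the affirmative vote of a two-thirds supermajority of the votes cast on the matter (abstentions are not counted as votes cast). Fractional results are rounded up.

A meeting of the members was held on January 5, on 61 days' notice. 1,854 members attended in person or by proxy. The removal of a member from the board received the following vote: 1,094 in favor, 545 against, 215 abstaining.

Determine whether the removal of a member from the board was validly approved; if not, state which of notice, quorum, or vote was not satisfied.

Invalid — quorum requirement not satisfied.

Notice: 61 days given; 60 required. Satisfied.
Quorum: 33% of 5,625 = 1,856.25, rounded up to 1,857; 1,854 present. Not satisfied.
Vote: requires two-thirds of the votes cast (1,854 − 215 abstaining = 1,639); 2/3 of 1639 = 1092.67, rounded up to 1093, so 1,093 needed; 1,094 in favor. Satisfied.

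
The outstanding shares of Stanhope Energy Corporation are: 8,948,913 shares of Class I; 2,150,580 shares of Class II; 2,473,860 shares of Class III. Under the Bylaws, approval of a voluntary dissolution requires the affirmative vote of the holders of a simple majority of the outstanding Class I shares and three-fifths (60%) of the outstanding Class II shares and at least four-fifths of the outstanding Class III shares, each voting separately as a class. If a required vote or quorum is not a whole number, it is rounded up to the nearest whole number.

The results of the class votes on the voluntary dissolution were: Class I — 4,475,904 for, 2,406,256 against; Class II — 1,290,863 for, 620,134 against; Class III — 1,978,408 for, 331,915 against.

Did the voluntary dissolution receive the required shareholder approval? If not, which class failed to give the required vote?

Class I: a majority of 8948913 is 4474457; 4,474,457 required, 4,475,904 in favor — approved.
Class II: 3/5 of 2150580 = 1290348; 1,290,348 required, 1,290,863 in favor — approved.
Class III: 4/5 of 2473860 = 1979088; 1,979,088 required, 1,978,408 in favor — not approved.

Not approved — the Class III shares did not give the required vote.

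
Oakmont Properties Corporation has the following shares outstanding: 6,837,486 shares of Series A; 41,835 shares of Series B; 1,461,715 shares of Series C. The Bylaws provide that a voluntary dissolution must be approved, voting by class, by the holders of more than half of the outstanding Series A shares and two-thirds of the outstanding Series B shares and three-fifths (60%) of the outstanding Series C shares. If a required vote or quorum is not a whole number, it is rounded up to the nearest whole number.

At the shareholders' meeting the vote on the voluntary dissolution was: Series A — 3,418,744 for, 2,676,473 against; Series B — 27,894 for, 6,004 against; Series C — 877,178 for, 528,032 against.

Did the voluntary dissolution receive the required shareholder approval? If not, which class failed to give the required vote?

Approved — every class gave the required vote.

Series A: a majority of 6837486 is 3418744; 3,418,744 required, 3,418,744 in favor — approved.
Series B: 2/3 of 41835 = 27890; 27,890 required, 27,894 in favor — approved.
Series C: 3/5 of 1461715 = 877029; 877,029 required, 877,178 in favor — approved.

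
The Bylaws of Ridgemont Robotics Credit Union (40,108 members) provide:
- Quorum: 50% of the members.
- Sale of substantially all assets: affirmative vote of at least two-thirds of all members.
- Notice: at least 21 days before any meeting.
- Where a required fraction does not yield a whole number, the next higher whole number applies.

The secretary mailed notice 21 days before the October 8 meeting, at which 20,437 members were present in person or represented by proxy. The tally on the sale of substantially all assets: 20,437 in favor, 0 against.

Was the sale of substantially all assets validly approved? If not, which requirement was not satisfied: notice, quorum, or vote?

Notice: 21 days given; 21 required. Satisfied.
Quorum: 50% of 40,108 = 20,054; 20,437 present. Satisfied.
Vote: requires two-thirds of all members (40,108); 2/3 of 40108 = 26738.67, rounded up to 26739, so 26,739 needed; 20,437 in favor. Not satisfied.

Invalid — vote requirement not satisfied.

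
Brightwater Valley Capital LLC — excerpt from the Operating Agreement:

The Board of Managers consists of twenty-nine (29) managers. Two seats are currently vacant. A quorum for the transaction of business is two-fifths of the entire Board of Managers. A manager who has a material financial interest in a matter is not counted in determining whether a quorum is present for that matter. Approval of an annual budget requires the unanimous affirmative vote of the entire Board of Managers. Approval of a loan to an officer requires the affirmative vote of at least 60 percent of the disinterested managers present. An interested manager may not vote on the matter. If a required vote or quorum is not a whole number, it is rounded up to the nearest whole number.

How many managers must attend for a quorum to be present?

2/5 of 29 = 11.60, rounded up to 12.

12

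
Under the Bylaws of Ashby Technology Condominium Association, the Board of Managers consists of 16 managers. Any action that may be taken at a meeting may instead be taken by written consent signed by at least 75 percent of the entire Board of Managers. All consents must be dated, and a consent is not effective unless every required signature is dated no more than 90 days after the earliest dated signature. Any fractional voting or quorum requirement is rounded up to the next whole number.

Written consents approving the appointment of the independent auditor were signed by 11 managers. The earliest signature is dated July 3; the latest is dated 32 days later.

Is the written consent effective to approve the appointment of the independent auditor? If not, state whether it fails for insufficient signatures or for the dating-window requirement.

Signatures required: at least 75 percent of 16 — 3/4 of 16 = 12, so 12 needed; 11 signed. Insufficient.
Dating window: the latest signature is 32 days after the earliest; the limit is 90 days. Within the window.

Not effective — insufficient signatures.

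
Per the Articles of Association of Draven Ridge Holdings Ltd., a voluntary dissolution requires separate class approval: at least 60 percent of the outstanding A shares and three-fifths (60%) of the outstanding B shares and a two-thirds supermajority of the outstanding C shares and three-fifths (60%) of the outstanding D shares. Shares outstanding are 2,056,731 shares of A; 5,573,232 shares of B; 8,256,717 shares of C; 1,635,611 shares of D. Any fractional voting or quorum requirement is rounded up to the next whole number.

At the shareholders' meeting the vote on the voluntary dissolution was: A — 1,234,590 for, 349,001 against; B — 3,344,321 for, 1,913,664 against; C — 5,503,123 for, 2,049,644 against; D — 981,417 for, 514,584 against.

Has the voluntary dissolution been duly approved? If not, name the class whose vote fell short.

A: 3/5 of 2056731 = 1234038.60, rounded up to 1234039; 1,234,039 required, 1,234,590 in favor — approved.
B: 3/5 of 5573232 = 3343939.20, rounded up to 3343940; 3,343,940 required, 3,344,321 in favor — approved.
C: 2/3 of 8256717 = 5504478; 5,504,478 required, 5,503,123 in favor — not approved.
D: 3/5 of 1635611 = 981366.60, rounded up to 981367; 981,367 required, 981,417 in favor — approved.

Not approved — the C shares did not give the required vote.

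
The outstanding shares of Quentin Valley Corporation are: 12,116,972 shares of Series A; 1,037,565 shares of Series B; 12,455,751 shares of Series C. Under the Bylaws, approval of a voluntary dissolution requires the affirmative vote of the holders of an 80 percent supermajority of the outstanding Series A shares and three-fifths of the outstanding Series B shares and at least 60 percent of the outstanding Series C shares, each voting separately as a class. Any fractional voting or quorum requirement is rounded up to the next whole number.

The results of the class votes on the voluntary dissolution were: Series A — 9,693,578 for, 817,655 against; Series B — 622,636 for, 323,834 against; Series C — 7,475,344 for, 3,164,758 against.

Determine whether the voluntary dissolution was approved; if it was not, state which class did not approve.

Series A: 4/5 of 12116972 = 9693577.60, rounded up to 9693578; 9,693,578 required, 9,693,578 in favor — approved.
Series B: 3/5 of 1037565 = 622539; 622,539 required, 622,636 in favor — approved.
Series C: 3/5 of 12455751 = 7473450.60, rounded up to 7473451; 7,473,451 required, 7,475,344 in favor — approved.

Approved — every class gave the required vote.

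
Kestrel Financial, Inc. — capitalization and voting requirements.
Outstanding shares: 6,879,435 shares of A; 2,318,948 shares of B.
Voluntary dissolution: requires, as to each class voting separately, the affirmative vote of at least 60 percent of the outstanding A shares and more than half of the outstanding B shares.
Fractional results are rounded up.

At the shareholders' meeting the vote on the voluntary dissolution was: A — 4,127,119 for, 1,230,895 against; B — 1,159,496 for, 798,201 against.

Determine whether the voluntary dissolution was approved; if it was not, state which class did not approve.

Not approved — the A shares did not give the required vote.

A: 3/5 of 6879435 = 4127661; 4,127,661 required, 4,127,119 in favor — not approved.
B: a majority of 2318948 is 1159475; 1,159,475 required, 1,159,496 in favor — approved.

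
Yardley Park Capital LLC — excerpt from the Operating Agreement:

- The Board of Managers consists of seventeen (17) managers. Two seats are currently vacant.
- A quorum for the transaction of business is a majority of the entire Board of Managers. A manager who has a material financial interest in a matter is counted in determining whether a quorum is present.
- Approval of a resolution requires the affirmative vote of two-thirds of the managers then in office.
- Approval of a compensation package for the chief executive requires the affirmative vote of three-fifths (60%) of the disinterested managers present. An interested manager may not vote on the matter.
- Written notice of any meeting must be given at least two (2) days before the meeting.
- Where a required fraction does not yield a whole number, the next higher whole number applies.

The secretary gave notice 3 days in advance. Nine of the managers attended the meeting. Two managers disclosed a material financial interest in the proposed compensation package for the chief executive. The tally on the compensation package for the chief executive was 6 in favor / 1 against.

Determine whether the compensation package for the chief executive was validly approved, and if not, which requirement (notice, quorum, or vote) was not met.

Valid — all requirements satisfied.

Notice: 3 days given; 2 required (3 ≥ 2). Satisfied.
Quorum: 9 present (interested managers count toward quorum); quorum is 9. Satisfied.
Vote: the compensation package for the chief executive requires three-fifths of the disinterested managers present (9 − 2 = 7). 3/5 of 7 = 4.20, rounded up to 5, so 5 affirmative votes are needed; 6 voted in favor. Satisfied.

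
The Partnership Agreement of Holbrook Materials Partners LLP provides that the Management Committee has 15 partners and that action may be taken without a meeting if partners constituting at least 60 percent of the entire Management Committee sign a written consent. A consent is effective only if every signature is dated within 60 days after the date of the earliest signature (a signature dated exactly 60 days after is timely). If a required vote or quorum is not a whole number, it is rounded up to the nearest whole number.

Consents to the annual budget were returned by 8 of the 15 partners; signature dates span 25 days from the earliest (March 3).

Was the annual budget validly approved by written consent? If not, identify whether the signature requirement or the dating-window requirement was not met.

Not effective — insufficient signatures.

Signatures required: at least 60 percent of 15 — 3/5 of 15 = 9, so 9 needed; 8 signed. Insufficient.
Dating window: the latest signature is 25 days after the earliest; the limit is 60 days. Within the window.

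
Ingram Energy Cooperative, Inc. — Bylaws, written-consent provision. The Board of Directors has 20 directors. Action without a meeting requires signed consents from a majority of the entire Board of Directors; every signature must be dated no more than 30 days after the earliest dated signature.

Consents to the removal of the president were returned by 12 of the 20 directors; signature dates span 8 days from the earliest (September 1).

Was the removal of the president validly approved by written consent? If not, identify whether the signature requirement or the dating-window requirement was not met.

Effective — both the signature and dating-window requirements are satisfied.

Signatures required: a majority of 20 — a majority of 20 is 11, so 11 needed; 12 signed. Sufficient.
Dating window: the latest signature is 8 days after the earliest; the limit is 30 days. Within the window.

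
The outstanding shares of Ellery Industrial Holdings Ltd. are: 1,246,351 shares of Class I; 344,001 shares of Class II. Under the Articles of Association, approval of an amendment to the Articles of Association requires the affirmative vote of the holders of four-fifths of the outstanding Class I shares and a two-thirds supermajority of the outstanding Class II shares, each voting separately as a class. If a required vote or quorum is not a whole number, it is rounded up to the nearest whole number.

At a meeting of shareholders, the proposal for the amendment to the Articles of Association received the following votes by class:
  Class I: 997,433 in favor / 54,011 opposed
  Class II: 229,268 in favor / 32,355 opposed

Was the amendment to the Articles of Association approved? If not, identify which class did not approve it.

Not approved — the Class II shares did not give the required vote.

Class I: 4/5 of 1246351 = 997080.80, rounded up to 997081; 997,081 required, 997,433 in favor — approved.
Class II: 2/3 of 344001 = 229334; 229,334 required, 229,268 in favor — not approved.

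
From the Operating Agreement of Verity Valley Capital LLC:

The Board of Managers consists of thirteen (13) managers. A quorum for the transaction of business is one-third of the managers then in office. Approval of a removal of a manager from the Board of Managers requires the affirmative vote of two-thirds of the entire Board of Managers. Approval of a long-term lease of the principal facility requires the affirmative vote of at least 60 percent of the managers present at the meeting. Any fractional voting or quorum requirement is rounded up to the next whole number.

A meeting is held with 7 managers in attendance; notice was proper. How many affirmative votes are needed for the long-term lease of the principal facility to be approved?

5

The long-term lease of the principal facility requires three-fifths of the managers present (7).
3/5 of 7 = 4.20, rounded up to 5.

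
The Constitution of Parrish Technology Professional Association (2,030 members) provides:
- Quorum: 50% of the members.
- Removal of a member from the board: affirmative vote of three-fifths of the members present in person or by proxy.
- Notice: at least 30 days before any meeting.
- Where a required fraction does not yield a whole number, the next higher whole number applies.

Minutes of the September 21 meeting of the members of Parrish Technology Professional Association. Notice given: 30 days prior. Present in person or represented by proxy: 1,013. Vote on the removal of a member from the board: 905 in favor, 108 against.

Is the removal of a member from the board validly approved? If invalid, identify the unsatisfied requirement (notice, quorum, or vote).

Notice: 30 days given; 30 required. Satisfied.
Quorum: 50% of 2,030 = 1,015; 1,013 present. Not satisfied.
Vote: requires three-fifths of those present (1,013); 3/5 of 1013 = 607.80, rounded up to 608, so 608 needed; 905 in favor. Satisfied.

Invalid — quorum requirement not satisfied.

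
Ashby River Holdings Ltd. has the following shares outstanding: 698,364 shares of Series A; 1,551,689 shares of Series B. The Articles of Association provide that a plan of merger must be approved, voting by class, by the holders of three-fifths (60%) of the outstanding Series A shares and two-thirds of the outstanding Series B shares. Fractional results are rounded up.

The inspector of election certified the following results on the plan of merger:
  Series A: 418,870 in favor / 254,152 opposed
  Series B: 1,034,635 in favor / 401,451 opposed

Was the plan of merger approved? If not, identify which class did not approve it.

Series A: 3/5 of 698364 = 419018.40, rounded up to 419019; 419,019 required, 418,870 in favor — not approved.
Series B: 2/3 of 1551689 = 1034459.33, rounded up to 1034460; 1,034,460 required, 1,034,635 in favor — approved.

Not approved — the Series A shares did not give the required vote.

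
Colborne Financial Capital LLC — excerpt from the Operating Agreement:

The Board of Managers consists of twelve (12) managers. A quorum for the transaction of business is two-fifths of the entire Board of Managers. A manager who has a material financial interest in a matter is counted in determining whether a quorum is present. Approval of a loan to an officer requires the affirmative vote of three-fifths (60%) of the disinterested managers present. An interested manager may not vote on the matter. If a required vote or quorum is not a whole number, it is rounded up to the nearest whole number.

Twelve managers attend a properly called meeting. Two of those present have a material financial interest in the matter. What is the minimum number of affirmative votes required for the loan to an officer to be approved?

6

The loan to an officer requires three-fifths of the disinterested managers present (12 − 2 = 10).
3/5 of 10 = 6.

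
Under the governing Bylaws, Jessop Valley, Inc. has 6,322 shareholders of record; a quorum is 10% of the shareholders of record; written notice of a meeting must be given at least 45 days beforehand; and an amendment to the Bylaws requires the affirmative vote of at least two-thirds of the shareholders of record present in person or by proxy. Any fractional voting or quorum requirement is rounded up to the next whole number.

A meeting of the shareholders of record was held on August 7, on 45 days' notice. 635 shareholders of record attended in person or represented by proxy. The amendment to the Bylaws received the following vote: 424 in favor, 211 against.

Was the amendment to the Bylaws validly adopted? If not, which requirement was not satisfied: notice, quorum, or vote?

Valid — all requirements satisfied.

Notice: 45 days given; 45 required. Satisfied.
Quorum: 10% of 6,322 = 632.20, rounded up to 633; 635 present. Satisfied.
Vote: requires two-thirds of those present (635); 2/3 of 635 = 423.33, rounded up to 424, so 424 needed; 424 in favor. Satisfied.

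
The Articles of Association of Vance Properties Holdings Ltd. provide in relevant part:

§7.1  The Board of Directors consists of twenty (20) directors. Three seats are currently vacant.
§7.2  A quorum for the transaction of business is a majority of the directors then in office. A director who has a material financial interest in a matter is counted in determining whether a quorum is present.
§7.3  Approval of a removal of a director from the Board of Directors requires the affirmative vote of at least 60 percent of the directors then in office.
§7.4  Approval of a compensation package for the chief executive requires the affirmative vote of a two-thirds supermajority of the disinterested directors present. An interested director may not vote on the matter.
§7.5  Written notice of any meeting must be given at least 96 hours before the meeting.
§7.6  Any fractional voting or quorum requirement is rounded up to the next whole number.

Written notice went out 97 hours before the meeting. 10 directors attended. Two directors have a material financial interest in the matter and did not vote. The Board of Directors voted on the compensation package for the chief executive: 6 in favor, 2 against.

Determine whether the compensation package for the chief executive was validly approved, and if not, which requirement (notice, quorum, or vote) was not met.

Notice: 97 hours given; 96 required (97 ≥ 96). Satisfied.
Quorum: 10 present (interested directors count toward quorum); quorum is 9. Satisfied.
Vote: the compensation package for the chief executive requires two-thirds of the disinterested directors present (10 − 2 = 8). 2/3 of 8 = 5.33, rounded up to 6, so 6 affirmative votes are needed; 6 voted in favor. Satisfied.

Valid — all requirements satisfied.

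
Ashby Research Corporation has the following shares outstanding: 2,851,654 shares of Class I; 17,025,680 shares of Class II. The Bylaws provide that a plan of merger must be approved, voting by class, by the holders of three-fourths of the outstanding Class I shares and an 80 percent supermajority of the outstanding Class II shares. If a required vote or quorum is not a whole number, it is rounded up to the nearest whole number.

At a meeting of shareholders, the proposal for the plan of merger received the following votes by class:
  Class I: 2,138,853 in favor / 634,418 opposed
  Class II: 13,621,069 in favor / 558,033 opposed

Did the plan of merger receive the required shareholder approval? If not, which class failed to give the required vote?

Approved — every class gave the required vote.

Class I: 3/4 of 2851654 = 2138740.50, rounded up to 2138741; 2,138,741 required, 2,138,853 in favor — approved.
Class II: 4/5 of 17025680 = 13620544; 13,620,544 required, 13,621,069 in favor — approved.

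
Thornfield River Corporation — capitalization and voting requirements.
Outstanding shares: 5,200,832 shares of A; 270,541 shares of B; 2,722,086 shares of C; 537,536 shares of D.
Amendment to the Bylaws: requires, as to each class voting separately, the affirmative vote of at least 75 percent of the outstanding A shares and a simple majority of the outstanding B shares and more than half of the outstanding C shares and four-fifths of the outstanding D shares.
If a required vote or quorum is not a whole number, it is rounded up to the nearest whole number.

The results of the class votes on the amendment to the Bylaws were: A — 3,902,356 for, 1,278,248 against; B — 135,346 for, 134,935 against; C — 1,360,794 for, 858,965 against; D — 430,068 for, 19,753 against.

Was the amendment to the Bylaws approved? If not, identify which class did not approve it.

A: 3/4 of 5200832 = 3900624; 3,900,624 required, 3,902,356 in favor — approved.
B: a majority of 270541 is 135271; 135,271 required, 135,346 in favor — approved.
C: a majority of 2722086 is 1361044; 1,361,044 required, 1,360,794 in favor — not approved.
D: 4/5 of 537536 = 430028.80, rounded up to 430029; 430,029 required, 430,068 in favor — approved.

Not approved — the C shares did not give the required vote.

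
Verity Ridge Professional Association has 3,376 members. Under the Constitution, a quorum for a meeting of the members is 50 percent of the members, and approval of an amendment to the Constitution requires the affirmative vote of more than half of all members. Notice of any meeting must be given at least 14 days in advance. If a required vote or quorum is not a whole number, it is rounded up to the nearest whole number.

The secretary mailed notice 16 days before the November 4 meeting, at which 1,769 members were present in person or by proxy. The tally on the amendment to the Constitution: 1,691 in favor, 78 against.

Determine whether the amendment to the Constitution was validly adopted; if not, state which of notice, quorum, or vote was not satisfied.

Valid — all requirements satisfied.

Notice: 16 days given; 14 required. Satisfied.
Quorum: 50% of 3,376 = 1,688; 1,769 present. Satisfied.
Vote: requires a majority of all members (3,376); a majority of 3376 is 1689, so 1,689 needed; 1,691 in favor. Satisfied.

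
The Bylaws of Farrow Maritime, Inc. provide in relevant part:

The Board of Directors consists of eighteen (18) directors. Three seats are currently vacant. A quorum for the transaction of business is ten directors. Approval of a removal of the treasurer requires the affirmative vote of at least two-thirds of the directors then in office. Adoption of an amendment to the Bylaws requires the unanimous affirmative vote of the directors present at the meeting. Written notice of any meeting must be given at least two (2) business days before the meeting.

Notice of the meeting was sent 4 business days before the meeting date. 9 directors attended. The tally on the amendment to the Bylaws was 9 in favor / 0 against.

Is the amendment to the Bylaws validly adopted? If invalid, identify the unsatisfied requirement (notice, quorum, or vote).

Notice: 4 business days given; 2 required (4 ≥ 2). Satisfied.
Quorum: 9 present; quorum is 10. Not satisfied.
Vote: the amendment to the Bylaws requires the unanimous vote of the directors present (9). Unanimous means all 9, so 9 affirmative votes are needed; 9 voted in favor. Satisfied. (Moot — without a quorum no business can be validly transacted.)

Invalid — quorum requirement not satisfied.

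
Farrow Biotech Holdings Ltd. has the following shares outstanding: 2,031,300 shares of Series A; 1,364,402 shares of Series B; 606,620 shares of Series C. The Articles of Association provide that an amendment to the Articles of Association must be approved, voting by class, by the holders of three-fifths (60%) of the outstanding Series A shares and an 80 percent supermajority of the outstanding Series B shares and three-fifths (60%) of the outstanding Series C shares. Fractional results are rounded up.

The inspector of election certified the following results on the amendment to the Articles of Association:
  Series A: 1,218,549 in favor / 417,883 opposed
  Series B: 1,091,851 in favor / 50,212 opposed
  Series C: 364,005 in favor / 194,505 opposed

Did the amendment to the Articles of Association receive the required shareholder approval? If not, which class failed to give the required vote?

Series A: 3/5 of 2031300 = 1218780; 1,218,780 required, 1,218,549 in favor — not approved.
Series B: 4/5 of 1364402 = 1091521.60, rounded up to 1091522; 1,091,522 required, 1,091,851 in favor — approved.
Series C: 3/5 of 606620 = 363972; 363,972 required, 364,005 in favor — approved.

Not approved — the Series A shares did not give the required vote.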